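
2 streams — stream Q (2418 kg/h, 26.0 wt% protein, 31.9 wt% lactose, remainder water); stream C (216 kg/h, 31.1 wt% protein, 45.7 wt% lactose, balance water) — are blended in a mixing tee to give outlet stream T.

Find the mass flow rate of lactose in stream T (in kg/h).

lactose out = lactose in = 2418×0.319 + 216×0.457 = 870.05 kg/h.

870.1 kg/h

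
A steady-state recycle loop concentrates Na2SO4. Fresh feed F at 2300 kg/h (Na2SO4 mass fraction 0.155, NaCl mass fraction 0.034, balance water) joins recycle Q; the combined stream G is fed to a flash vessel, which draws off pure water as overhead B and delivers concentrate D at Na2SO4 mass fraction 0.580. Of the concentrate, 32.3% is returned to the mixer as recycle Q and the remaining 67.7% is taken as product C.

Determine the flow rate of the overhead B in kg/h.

1685 kg/h

Overall Na2SO4 balance (none leaves overhead): Na2SO4 in fresh feed = Na2SO4 in product, i.e. 2300×0.155 = (1−0.323)·D·0.580.
D = 356.5/(0.580×0.677) = 907.91 kg/h.
Recycle Q = 0.323×907.91 = 293.25 kg/h.
Combined feed G = 2300 + 293.25 = 2593.3 kg/h.
Overhead B = G − D = 2593.3 − 907.91 = 1685.3 kg/h.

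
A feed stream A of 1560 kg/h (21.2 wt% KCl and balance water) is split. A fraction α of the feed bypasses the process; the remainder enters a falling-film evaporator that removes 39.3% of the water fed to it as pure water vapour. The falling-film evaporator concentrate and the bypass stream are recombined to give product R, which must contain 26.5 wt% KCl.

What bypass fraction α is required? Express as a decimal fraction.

0.354

All 1560×0.212 = 330.72 kg/h of KCl reaches R, so R = 330.72/0.265 = 1248 kg/h and vapour = 312 kg/h.
The evaporator receives (1−α)·1560 of feed at 0.788 water and removes 0.393 of that water:
0.393×0.788×(1−α)×1560 = 312
(1−α) = 312/483.11 = 0.6458;  α = 0.3542.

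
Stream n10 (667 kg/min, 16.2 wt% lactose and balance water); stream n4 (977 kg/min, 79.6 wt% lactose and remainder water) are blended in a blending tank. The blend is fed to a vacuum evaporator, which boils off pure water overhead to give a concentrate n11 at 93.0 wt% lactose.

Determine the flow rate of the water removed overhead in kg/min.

691.6 kg/min

lactose entering = 667×0.162 + 977×0.796 = 885.75 kg/min.
All lactose reports to n11, so n11 = 885.75/0.930 = 952.42 kg/min.
Total feed = 1644 kg/min; overhead = 1644 − 952.42 = 691.58 kg/min.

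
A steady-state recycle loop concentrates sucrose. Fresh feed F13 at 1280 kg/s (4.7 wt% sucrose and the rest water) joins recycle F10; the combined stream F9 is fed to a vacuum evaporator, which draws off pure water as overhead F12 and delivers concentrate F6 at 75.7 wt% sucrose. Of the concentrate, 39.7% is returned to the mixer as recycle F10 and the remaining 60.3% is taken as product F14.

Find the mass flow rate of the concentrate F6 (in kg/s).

Overall sucrose balance (none leaves overhead): sucrose in fresh feed = sucrose in product, i.e. 1280×0.047 = (1−0.397)·F6·0.757.
F6 = 60.16/(0.757×0.603) = 131.79 kg/s.

131.8 kg/s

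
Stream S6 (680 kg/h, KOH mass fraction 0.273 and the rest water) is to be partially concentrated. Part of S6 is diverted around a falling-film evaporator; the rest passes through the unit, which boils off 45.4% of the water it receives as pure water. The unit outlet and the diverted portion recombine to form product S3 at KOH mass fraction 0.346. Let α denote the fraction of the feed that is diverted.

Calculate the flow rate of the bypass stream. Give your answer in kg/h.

245.3 kg/h

All 680×0.273 = 185.64 kg/h of KOH reaches S3, so S3 = 185.64/0.346 = 536.53 kg/h and vapour = 143.47 kg/h.
The evaporator receives (1−α)·680 of feed at 0.727 water and removes 0.454 of that water:
0.454×0.727×(1−α)×680 = 143.47
(1−α) = 143.47/224.44 = 0.6392;  α = 0.3608.
Bypass flow = 0.3608×680 = 245.32 kg/h.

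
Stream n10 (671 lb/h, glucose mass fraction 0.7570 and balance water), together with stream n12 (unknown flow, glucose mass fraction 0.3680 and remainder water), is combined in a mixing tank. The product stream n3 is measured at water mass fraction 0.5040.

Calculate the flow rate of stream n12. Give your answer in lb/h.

Let n12 be the unknown flow. Total out = 671 + n12.
water balance: 163.05 + 0.632·n12 = 0.504·(671 + n12)
(0.632 − 0.504)·n12 = 0.504×671 − 163.05 = 175.13
n12 = 175.13 / 0.128 = 1368.2 lb/h

1368 lb/h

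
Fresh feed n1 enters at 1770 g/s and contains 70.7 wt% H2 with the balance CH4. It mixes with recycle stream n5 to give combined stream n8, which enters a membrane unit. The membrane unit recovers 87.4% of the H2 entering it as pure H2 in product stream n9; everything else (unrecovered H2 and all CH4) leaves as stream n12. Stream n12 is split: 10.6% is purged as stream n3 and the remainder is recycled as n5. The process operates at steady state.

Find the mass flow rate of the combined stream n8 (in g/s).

6303 g/s

CH4 enters only via n1 and leaves only via the purge: 1770×0.293 = 0.106×(CH4 in n12), and the membrane unit passes all CH4, so CH4 in n8 = CH4 in n12 = 4892.5 g/s.
H2 in n8: m_A = 1770×0.707 + (1−0.106)·(1−0.874)·m_A, so m_A = 1251.4/0.8874 = 1410.2 g/s.
n8 = 1410.2 + 4892.5 = 6302.8 g/s.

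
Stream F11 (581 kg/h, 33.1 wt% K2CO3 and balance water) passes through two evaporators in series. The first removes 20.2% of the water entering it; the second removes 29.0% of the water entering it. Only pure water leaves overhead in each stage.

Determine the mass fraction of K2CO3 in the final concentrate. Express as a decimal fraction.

0.466

water in feed = 581×0.669 = 388.69 kg/h.
After stage 1: water left = (1−0.202)×388.69 = 310.17; stream total = 502.48 kg/h.
After stage 2: water left = (1−0.290)×310.17 = 220.22; final concentrate = 412.53 kg/h.
K2CO3 fraction = 192.31/412.53 = 0.466.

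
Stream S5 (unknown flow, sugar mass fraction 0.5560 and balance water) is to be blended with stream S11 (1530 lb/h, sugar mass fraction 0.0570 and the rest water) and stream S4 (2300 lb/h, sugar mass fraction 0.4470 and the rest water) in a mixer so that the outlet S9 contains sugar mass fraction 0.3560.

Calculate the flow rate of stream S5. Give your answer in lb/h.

Let S5 be the unknown flow. Total out = 3830 + S5.
sugar balance: 1115.3 + 0.556·S5 = 0.356·(3830 + S5)
(0.556 − 0.356)·S5 = 0.356×3830 − 1115.3 = 248.17
S5 = 248.17 / 0.200 = 1240.8 lb/h

1241 lb/h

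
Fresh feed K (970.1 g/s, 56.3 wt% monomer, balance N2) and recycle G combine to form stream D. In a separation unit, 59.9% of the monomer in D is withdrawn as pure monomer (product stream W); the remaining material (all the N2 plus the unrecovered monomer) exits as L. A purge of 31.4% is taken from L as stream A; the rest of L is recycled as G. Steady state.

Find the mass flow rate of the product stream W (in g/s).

monomer in D: m_A = 970.1×0.563 + (1−0.314)·(1−0.599)·m_A, so m_A = 546.17/0.7249 = 753.42 g/s.
Product W = 0.599×753.42 = 451.3 g/s.

451.3 g/s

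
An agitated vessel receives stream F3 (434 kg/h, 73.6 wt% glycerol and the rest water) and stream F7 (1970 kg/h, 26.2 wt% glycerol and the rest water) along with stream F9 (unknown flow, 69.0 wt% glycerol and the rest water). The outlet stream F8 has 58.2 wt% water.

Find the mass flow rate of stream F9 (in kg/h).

Let F9 be the unknown flow. Total out = 2404 + F9.
water balance: 1568.4 + 0.310·F9 = 0.582·(2404 + F9)
(0.310 − 0.582)·F9 = 0.582×2404 − 1568.4 = -169.31
F9 = -169.31 / -0.272 = 622.46 kg/h

622.5 kg/h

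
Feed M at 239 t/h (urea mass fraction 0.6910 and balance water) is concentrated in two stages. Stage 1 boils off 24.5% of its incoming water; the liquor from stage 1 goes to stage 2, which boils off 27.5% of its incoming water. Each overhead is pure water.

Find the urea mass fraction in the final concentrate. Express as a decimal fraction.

water in feed = 239×0.309 = 73.851 t/h.
After stage 1: water left = (1−0.245)×73.851 = 55.758; stream total = 220.91 t/h.
After stage 2: water left = (1−0.275)×55.758 = 40.424; final concentrate = 205.57 t/h.
urea fraction = 165.15/205.57 = 0.8034.

0.8034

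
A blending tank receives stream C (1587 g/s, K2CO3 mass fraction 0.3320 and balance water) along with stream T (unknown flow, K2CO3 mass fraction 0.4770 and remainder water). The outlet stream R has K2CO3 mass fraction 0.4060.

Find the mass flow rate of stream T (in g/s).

Let T be the unknown flow. Total out = 1587 + T.
K2CO3 balance: 526.88 + 0.477·T = 0.406·(1587 + T)
(0.477 − 0.406)·T = 0.406×1587 − 526.88 = 117.44
T = 117.44 / 0.071 = 1654.1 g/s

1654 g/s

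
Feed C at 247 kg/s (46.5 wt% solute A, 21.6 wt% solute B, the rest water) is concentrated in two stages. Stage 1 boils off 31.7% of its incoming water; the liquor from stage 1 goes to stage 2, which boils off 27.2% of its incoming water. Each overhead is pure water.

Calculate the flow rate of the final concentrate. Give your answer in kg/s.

207.4 kg/s

water in feed = 247×0.319 = 78.793 kg/s.
After stage 1: water left = (1−0.317)×78.793 = 53.816; stream total = 222.02 kg/s.
After stage 2: water left = (1−0.272)×53.816 = 39.178; final concentrate = 207.38 kg/s.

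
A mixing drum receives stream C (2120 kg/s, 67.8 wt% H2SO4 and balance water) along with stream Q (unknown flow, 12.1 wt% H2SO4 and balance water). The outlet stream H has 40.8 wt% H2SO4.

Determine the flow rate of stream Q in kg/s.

Let Q be the unknown flow. Total out = 2120 + Q.
H2SO4 balance: 1437.4 + 0.121·Q = 0.408·(2120 + Q)
(0.121 − 0.408)·Q = 0.408×2120 − 1437.4 = -572.4
Q = -572.4 / -0.287 = 1994.4 kg/s

1994 kg/s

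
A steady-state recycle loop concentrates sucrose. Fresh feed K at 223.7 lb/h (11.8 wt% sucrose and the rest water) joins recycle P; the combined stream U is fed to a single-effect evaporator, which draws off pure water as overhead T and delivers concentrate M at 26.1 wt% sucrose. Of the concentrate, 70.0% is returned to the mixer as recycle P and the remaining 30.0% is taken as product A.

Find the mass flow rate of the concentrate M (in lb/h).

337.1 lb/h

Overall sucrose balance (none leaves overhead): sucrose in fresh feed = sucrose in product, i.e. 223.7×0.118 = (1−0.700)·M·0.261.
M = 26.397/(0.261×0.300) = 337.12 lb/h.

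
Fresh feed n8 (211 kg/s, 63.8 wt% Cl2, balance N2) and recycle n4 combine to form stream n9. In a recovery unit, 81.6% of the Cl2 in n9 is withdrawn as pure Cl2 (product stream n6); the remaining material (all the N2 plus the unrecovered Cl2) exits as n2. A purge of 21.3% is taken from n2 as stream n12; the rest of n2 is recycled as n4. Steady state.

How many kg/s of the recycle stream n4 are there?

N2 enters only via n8 and leaves only via the purge: 211×0.362 = 0.213×(N2 in n2), and the recovery unit passes all N2, so N2 in n9 = N2 in n2 = 358.6 kg/s.
Cl2 in n9: m_A = 211×0.638 + (1−0.213)·(1−0.816)·m_A, so m_A = 134.62/0.8552 = 157.41 kg/s.
n2 = (1−0.816)×157.41 + 358.6 = 387.56 kg/s.
Recycle n4 = (1−0.213)×387.56 = 305.01 kg/s.

305 kg/s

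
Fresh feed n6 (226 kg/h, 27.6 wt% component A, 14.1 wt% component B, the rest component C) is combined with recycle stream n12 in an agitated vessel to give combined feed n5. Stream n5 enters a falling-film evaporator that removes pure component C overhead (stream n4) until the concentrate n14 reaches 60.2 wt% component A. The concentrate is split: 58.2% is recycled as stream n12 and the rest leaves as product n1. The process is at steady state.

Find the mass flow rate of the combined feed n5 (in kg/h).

Overall component A balance (none leaves overhead): component A in fresh feed = component A in product, i.e. 226×0.276 = (1−0.582)·n14·0.602.
n14 = 62.376/(0.602×0.418) = 247.88 kg/h.
Recycle n12 = 0.582×247.88 = 144.27 kg/h.
Combined feed n5 = 226 + 144.27 = 370.27 kg/h.

370.3 kg/h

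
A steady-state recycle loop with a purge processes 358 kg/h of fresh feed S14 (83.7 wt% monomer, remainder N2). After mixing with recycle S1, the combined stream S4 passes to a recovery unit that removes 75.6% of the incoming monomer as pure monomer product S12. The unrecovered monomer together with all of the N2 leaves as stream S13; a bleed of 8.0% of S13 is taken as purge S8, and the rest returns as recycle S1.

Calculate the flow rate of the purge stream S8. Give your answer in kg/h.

65.9 kg/h

N2 enters only via S14 and leaves only via the purge: 358×0.163 = 0.080×(N2 in S13), and the recovery unit passes all N2, so N2 in S4 = N2 in S13 = 729.42 kg/h.
monomer in S4: m_A = 358×0.837 + (1−0.080)·(1−0.756)·m_A, so m_A = 299.65/0.7755 = 386.38 kg/h.
S13 = (1−0.756)×386.38 + 729.42 = 823.7 kg/h.
Purge S8 = 0.080×823.7 = 65.896 kg/h.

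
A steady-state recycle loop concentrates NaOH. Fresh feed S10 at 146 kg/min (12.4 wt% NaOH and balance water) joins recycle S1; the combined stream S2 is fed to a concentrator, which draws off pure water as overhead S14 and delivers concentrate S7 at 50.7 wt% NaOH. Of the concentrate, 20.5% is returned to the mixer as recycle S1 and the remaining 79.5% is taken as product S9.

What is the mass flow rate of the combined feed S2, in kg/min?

155.2 kg/min

Overall NaOH balance (none leaves overhead): NaOH in fresh feed = NaOH in product, i.e. 146×0.124 = (1−0.205)·S7·0.507.
S7 = 18.104/(0.507×0.795) = 44.916 kg/min.
Recycle S1 = 0.205×44.916 = 9.2077 kg/min.
Combined feed S2 = 146 + 9.2077 = 155.21 kg/min.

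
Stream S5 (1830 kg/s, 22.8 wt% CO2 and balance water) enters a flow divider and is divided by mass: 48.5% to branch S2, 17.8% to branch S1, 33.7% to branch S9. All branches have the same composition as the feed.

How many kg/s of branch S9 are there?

Branch S9 flow = 0.337×1830 = 616.71 kg/s.

616.7 kg/s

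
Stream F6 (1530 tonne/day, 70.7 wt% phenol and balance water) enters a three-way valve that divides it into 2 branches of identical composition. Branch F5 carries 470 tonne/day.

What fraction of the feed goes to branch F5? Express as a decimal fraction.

Fraction to F5 = 470/1530 = 0.3072.

0.307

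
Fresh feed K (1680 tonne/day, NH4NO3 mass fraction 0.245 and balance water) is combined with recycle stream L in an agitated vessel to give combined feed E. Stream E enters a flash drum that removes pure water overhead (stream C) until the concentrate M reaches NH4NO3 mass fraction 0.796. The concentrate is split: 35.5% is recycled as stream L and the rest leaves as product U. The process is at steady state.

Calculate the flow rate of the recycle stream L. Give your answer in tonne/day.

Overall NH4NO3 balance (none leaves overhead): NH4NO3 in fresh feed = NH4NO3 in product, i.e. 1680×0.245 = (1−0.355)·M·0.796.
M = 411.6/(0.796×0.645) = 801.68 tonne/day.
Recycle L = 0.355×801.68 = 284.6 tonne/day.

284.6 tonne/day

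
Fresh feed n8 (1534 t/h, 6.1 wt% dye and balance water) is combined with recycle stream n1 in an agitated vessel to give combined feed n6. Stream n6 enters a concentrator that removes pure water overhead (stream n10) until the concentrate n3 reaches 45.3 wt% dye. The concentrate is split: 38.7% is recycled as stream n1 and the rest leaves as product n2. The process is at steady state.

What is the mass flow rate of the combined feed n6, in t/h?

Overall dye balance (none leaves overhead): dye in fresh feed = dye in product, i.e. 1534×0.061 = (1−0.387)·n3·0.453.
n3 = 93.574/(0.453×0.613) = 336.97 t/h.
Recycle n1 = 0.387×336.97 = 130.41 t/h.
Combined feed n6 = 1534 + 130.41 = 1664.4 t/h.

1664 t/h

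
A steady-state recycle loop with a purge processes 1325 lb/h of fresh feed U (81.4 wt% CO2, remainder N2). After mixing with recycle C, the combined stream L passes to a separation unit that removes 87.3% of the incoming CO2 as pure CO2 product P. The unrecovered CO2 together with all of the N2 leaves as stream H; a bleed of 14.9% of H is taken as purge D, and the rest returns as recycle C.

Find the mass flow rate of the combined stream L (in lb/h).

N2 enters only via U and leaves only via the purge: 1325×0.186 = 0.149×(N2 in H), and the separation unit passes all N2, so N2 in L = N2 in H = 1654 lb/h.
CO2 in L: m_A = 1325×0.814 + (1−0.149)·(1−0.873)·m_A, so m_A = 1078.5/0.8919 = 1209.2 lb/h.
L = 1209.2 + 1654 = 2863.3 lb/h.

2863 lb/h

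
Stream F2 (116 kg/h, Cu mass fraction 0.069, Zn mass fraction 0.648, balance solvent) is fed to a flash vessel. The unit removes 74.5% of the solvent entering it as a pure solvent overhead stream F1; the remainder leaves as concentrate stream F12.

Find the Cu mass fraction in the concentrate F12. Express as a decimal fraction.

Cu is not removed: 116×0.069 = 8.004 kg/h of Cu enters F12.
solvent entering = 116×0.283 = 32.828 kg/h; overhead removed = 0.745×32.828 = 24.457 kg/h.
Concentrate = 116 − 24.457 = 91.543 kg/h.
Mass fraction = 8.004/91.543 = 0.087.

0.087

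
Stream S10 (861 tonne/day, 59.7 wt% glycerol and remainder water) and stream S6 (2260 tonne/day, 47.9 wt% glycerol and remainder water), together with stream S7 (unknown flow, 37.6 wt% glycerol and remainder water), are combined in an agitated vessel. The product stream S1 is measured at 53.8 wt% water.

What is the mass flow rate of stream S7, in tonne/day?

1798 tonne/day

Let S7 be the unknown flow. Total out = 3121 + S7.
water balance: 1524.4 + 0.624·S7 = 0.538·(3121 + S7)
(0.624 − 0.538)·S7 = 0.538×3121 − 1524.4 = 154.66
S7 = 154.66 / 0.086 = 1798.3 tonne/day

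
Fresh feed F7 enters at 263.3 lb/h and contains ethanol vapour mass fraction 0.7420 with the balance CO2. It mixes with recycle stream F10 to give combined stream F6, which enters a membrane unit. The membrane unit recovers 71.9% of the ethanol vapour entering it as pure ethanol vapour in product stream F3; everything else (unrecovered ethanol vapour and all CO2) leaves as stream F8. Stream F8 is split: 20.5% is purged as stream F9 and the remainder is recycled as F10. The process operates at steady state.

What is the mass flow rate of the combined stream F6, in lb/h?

582.9 lb/h

CO2 enters only via F7 and leaves only via the purge: 263.3×0.258 = 0.205×(CO2 in F8), and the membrane unit passes all CO2, so CO2 in F6 = CO2 in F8 = 331.37 lb/h.
ethanol vapour in F6: m_A = 263.3×0.742 + (1−0.205)·(1−0.719)·m_A, so m_A = 195.37/0.7766 = 251.57 lb/h.
F6 = 251.57 + 331.37 = 582.94 lb/h.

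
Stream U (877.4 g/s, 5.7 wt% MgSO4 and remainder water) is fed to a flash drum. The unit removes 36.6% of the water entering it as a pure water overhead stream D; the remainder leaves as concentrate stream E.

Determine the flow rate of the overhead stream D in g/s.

302.8 g/s

water entering = 877.4×0.943 = 827.39 g/s; overhead removed = 0.366×827.39 = 302.82 g/s.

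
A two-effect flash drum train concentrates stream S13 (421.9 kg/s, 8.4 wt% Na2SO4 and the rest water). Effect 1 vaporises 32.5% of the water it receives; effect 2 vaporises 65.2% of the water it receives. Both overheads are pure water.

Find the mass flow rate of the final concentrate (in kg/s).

water in feed = 421.9×0.916 = 386.46 kg/s.
After stage 1: water left = (1−0.325)×386.46 = 260.86; stream total = 296.3 kg/s.
After stage 2: water left = (1−0.652)×260.86 = 90.78; final concentrate = 126.22 kg/s.

126.2 kg/s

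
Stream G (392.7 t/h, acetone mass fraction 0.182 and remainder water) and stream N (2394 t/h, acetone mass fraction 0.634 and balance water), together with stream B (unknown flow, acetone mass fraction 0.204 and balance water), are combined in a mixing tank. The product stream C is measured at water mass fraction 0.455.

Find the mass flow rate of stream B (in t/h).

Let B be the unknown flow. Total out = 2786.7 + B.
water balance: 1197.4 + 0.796·B = 0.455·(2786.7 + B)
(0.796 − 0.455)·B = 0.455×2786.7 − 1197.4 = 70.516
B = 70.516 / 0.341 = 206.79 t/h

206.8 t/h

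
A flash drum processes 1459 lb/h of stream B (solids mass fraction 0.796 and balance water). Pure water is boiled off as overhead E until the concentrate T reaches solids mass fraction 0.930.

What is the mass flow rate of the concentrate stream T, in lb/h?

solids is conserved: 1459×0.796 = 1161.4 lb/h all reports to the concentrate.
Concentrate = 1161.4/(target fraction) = 1248.8 lb/h.

1249 lb/h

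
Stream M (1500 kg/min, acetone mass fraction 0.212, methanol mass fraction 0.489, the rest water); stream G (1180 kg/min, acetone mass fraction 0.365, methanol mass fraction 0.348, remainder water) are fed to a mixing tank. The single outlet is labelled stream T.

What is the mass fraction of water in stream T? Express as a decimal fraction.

Total flow out = 1500 + 1180 = 2680 kg/min.
water in = 1500×0.299 + 1180×0.287 = 787.16 kg/min.
water mass fraction in T = 787.16/2680 = 0.294.

0.294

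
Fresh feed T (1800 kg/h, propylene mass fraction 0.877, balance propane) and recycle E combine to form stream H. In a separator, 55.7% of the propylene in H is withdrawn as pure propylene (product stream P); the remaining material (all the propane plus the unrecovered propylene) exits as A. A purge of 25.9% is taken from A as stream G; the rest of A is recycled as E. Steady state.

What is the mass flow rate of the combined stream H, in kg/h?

3205 kg/h

propane enters only via T and leaves only via the purge: 1800×0.123 = 0.259×(propane in A), and the separator passes all propane, so propane in H = propane in A = 854.83 kg/h.
propylene in H: m_A = 1800×0.877 + (1−0.259)·(1−0.557)·m_A, so m_A = 1578.6/0.6717 = 2350 kg/h.
H = 2350 + 854.83 = 3204.9 kg/h.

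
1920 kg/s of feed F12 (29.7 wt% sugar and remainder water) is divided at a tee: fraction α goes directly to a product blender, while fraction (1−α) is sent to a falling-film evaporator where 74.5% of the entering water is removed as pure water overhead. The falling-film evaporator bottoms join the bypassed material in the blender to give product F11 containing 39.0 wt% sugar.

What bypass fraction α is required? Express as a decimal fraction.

0.545

All 1920×0.297 = 570.24 kg/s of sugar reaches F11, so F11 = 570.24/0.390 = 1462.2 kg/s and vapour = 457.85 kg/s.
The evaporator receives (1−α)·1920 of feed at 0.703 water and removes 0.745 of that water:
0.745×0.703×(1−α)×1920 = 457.85
(1−α) = 457.85/1005.6 = 0.4553;  α = 0.5447.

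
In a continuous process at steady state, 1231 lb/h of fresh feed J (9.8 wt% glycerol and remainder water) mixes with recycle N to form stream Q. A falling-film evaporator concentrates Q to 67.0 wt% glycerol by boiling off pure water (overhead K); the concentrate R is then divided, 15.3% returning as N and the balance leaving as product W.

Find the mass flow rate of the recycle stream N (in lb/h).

32.53 lb/h

Overall glycerol balance (none leaves overhead): glycerol in fresh feed = glycerol in product, i.e. 1231×0.098 = (1−0.153)·R·0.670.
R = 120.64/(0.670×0.847) = 212.58 lb/h.
Recycle N = 0.153×212.58 = 32.525 lb/h.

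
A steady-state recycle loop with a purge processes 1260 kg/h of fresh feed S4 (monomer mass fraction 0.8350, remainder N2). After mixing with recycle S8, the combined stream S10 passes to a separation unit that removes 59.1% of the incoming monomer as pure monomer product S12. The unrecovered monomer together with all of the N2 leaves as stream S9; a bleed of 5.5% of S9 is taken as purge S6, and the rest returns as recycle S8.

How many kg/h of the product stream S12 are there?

1014 kg/h

monomer in S10: m_A = 1260×0.835 + (1−0.055)·(1−0.591)·m_A, so m_A = 1052.1/0.6135 = 1714.9 kg/h.
Product S12 = 0.591×1714.9 = 1013.5 kg/h.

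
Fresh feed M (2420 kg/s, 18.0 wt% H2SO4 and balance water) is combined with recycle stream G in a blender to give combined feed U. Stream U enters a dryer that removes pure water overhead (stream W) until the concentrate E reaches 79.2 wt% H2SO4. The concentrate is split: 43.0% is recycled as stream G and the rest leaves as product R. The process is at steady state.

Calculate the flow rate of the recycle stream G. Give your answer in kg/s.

414.9 kg/s

Overall H2SO4 balance (none leaves overhead): H2SO4 in fresh feed = H2SO4 in product, i.e. 2420×0.180 = (1−0.430)·E·0.792.
E = 435.6/(0.792×0.570) = 964.91 kg/s.
Recycle G = 0.430×964.91 = 414.91 kg/s.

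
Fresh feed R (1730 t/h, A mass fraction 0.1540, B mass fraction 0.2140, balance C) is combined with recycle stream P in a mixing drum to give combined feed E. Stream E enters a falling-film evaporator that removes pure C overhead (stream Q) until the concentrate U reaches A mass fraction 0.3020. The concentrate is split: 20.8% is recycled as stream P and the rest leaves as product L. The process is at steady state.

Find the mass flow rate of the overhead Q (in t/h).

Overall A balance (none leaves overhead): A in fresh feed = A in product, i.e. 1730×0.154 = (1−0.208)·U·0.302.
U = 266.42/(0.302×0.792) = 1113.9 t/h.
Recycle P = 0.208×1113.9 = 231.69 t/h.
Combined feed E = 1730 + 231.69 = 1961.7 t/h.
Overhead Q = E − U = 1961.7 − 1113.9 = 847.81 t/h.

847.8 t/h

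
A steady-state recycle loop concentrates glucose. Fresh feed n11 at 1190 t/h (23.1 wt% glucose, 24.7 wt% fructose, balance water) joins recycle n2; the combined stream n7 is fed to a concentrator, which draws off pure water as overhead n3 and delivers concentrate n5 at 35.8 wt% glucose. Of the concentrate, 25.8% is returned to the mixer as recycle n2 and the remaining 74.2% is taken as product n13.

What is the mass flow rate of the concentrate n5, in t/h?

Overall glucose balance (none leaves overhead): glucose in fresh feed = glucose in product, i.e. 1190×0.231 = (1−0.258)·n5·0.358.
n5 = 274.89/(0.358×0.742) = 1034.8 t/h.

1035 t/h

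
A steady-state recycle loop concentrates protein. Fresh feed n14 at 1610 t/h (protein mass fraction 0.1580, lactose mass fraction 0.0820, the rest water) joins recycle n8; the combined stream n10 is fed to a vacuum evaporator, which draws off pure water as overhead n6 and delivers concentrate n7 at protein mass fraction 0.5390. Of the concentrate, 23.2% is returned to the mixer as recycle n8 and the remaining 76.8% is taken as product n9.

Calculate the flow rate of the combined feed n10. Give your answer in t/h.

1753 t/h

Overall protein balance (none leaves overhead): protein in fresh feed = protein in product, i.e. 1610×0.158 = (1−0.232)·n7·0.539.
n7 = 254.38/(0.539×0.768) = 614.52 t/h.
Recycle n8 = 0.232×614.52 = 142.57 t/h.
Combined feed n10 = 1610 + 142.57 = 1752.6 t/h.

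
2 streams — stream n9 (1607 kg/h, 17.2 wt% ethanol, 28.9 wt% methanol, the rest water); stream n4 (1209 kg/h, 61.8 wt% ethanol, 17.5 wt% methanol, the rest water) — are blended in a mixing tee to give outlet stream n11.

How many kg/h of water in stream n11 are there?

1116 kg/h

water out = water in = 1607×0.539 + 1209×0.207 = 1116.4 kg/h.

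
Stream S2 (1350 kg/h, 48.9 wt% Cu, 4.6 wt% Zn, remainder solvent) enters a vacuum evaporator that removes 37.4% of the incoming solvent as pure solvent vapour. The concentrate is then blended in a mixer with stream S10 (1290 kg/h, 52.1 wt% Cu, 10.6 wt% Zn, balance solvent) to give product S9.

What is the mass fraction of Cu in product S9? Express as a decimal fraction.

Vapour removed = 0.374×0.465×1350 = 234.78 kg/h; concentrate = 1115.2 kg/h.
Cu reaching the mixer = 660.15 (from concentrate) + 1290×0.521 = 1332.2 kg/h.
Product flow = 1115.2 + 1290 = 2405.2 kg/h; Cu fraction = 0.5539.

0.5539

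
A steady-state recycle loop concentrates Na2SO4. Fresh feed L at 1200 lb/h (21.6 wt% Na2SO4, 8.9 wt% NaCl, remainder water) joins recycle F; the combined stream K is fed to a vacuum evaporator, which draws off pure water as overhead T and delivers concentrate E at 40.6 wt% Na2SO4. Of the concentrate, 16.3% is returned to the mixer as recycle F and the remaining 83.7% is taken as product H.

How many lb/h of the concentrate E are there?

Overall Na2SO4 balance (none leaves overhead): Na2SO4 in fresh feed = Na2SO4 in product, i.e. 1200×0.216 = (1−0.163)·E·0.406.
E = 259.2/(0.406×0.837) = 762.75 lb/h.

762.8 lb/h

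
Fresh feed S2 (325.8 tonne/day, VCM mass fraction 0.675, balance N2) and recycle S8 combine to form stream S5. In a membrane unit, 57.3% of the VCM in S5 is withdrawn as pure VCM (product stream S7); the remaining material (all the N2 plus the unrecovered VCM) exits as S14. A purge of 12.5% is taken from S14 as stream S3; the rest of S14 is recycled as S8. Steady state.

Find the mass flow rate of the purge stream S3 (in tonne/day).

N2 enters only via S2 and leaves only via the purge: 325.8×0.325 = 0.125×(N2 in S14), and the membrane unit passes all N2, so N2 in S5 = N2 in S14 = 847.08 tonne/day.
VCM in S5: m_A = 325.8×0.675 + (1−0.125)·(1−0.573)·m_A, so m_A = 219.92/0.6264 = 351.09 tonne/day.
S14 = (1−0.573)×351.09 + 847.08 = 997 tonne/day.
Purge S3 = 0.125×997 = 124.62 tonne/day.

124.6 tonne/day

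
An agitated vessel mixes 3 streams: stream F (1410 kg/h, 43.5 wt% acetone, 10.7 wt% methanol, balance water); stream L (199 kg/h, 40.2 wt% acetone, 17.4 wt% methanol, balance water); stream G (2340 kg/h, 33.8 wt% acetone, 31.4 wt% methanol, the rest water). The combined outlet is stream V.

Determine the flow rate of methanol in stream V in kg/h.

920.3 kg/h

methanol out = methanol in = 1410×0.107 + 199×0.174 + 2340×0.314 = 920.26 kg/h.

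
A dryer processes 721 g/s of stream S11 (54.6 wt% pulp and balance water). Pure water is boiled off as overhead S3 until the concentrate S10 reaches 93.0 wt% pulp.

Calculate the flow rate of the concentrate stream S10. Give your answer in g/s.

pulp is conserved: 721×0.546 = 393.67 g/s all reports to the concentrate.
Concentrate = 393.67/(target fraction) = 423.3 g/s.

423.3 g/s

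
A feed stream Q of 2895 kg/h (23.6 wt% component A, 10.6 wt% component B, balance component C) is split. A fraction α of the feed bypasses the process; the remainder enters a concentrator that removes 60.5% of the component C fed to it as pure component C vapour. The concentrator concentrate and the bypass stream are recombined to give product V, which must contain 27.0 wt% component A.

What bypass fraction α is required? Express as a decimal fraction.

All 2895×0.236 = 683.22 kg/h of component A reaches V, so V = 683.22/0.270 = 2530.4 kg/h and vapour = 364.56 kg/h.
The evaporator receives (1−α)·2895 of feed at 0.658 component C and removes 0.605 of that component C:
0.605×0.658×(1−α)×2895 = 364.56
(1−α) = 364.56/1152.5 = 0.3163;  α = 0.6837.

0.684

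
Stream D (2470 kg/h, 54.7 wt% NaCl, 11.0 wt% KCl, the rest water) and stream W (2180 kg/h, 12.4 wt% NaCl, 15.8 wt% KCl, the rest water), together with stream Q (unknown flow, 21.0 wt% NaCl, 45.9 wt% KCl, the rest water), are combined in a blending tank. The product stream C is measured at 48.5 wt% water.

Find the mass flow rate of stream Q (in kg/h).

1021 kg/h

Let Q be the unknown flow. Total out = 4650 + Q.
water balance: 2412.4 + 0.331·Q = 0.485·(4650 + Q)
(0.331 − 0.485)·Q = 0.485×4650 − 2412.4 = -157.2
Q = -157.2 / -0.154 = 1020.8 kg/h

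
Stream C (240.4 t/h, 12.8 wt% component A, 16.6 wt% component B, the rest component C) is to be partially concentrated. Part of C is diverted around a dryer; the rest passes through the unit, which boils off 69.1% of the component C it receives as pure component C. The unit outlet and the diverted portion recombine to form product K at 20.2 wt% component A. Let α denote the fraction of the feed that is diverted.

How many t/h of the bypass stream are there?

59.88 t/h

All 240.4×0.128 = 30.771 t/h of component A reaches K, so K = 30.771/0.202 = 152.33 t/h and vapour = 88.067 t/h.
The evaporator receives (1−α)·240.4 of feed at 0.706 component C and removes 0.691 of that component C:
0.691×0.706×(1−α)×240.4 = 88.067
(1−α) = 88.067/117.28 = 0.7509;  α = 0.2491.
Bypass flow = 0.2491×240.4 = 59.877 t/h.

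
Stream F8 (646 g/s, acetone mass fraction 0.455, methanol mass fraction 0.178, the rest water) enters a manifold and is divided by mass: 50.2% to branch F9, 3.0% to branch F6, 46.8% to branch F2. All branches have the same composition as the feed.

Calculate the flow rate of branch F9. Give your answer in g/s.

Branch F9 flow = 0.502×646 = 324.29 g/s.

324.3 g/s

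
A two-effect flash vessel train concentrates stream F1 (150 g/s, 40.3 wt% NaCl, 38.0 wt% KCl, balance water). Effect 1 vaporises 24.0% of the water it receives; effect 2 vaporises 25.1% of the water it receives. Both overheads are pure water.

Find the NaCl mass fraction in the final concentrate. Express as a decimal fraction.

0.4446

water in feed = 150×0.217 = 32.55 g/s.
After stage 1: water left = (1−0.240)×32.55 = 24.738; stream total = 142.19 g/s.
After stage 2: water left = (1−0.251)×24.738 = 18.529; final concentrate = 135.98 g/s.
NaCl fraction = 60.45/135.98 = 0.4446.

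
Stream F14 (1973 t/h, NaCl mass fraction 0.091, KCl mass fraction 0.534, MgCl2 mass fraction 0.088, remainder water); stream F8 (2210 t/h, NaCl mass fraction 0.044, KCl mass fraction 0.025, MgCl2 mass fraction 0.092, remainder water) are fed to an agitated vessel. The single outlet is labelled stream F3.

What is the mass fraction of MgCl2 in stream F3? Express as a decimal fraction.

Total flow out = 1973 + 2210 = 4183 t/h.
MgCl2 in = 1973×0.088 + 2210×0.092 = 376.94 t/h.
MgCl2 mass fraction in F3 = 376.94/4183 = 0.090.

0.090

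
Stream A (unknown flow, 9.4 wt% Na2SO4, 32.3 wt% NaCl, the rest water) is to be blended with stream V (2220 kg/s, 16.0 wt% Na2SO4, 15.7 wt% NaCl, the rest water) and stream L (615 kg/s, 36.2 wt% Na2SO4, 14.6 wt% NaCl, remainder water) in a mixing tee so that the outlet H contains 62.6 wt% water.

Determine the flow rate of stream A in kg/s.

1026 kg/s

Let A be the unknown flow. Total out = 2835 + A.
water balance: 1818.8 + 0.583·A = 0.626·(2835 + A)
(0.583 − 0.626)·A = 0.626×2835 − 1818.8 = -44.13
A = -44.13 / -0.043 = 1026.3 kg/s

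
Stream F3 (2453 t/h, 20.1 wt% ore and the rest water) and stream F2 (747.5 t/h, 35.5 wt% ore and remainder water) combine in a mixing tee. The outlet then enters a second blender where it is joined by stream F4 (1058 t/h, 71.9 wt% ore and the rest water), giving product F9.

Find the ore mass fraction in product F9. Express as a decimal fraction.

0.357

Overall, product flow = 4258.5 t/h.
ore in = 2453×0.201 + 747.5×0.355 + 1058×0.719 = 1519.1 t/h.
ore fraction in F9 = 0.357.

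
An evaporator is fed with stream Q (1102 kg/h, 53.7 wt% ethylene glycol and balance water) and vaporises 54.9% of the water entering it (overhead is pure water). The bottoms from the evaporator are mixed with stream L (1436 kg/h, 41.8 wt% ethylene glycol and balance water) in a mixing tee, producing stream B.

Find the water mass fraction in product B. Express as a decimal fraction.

Vapour removed = 0.549×0.463×1102 = 280.11 kg/h; concentrate = 821.89 kg/h.
water reaching the mixer = 230.11 (from concentrate) + 1436×0.582 = 1065.9 kg/h.
Product flow = 821.89 + 1436 = 2257.9 kg/h; water fraction = 0.472.

0.472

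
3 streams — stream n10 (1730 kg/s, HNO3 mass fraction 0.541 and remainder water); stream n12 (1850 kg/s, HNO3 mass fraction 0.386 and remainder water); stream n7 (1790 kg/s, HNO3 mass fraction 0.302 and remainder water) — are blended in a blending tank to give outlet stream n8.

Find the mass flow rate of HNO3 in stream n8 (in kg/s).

2191 kg/s

HNO3 out = HNO3 in = 1730×0.541 + 1850×0.386 + 1790×0.302 = 2190.6 kg/s.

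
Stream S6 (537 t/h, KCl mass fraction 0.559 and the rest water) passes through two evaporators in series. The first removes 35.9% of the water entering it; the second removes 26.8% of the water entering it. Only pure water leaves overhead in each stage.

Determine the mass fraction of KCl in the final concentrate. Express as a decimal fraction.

0.730

water in feed = 537×0.441 = 236.82 t/h.
After stage 1: water left = (1−0.359)×236.82 = 151.8; stream total = 451.98 t/h.
After stage 2: water left = (1−0.268)×151.8 = 111.12; final concentrate = 411.3 t/h.
KCl fraction = 300.18/411.3 = 0.730.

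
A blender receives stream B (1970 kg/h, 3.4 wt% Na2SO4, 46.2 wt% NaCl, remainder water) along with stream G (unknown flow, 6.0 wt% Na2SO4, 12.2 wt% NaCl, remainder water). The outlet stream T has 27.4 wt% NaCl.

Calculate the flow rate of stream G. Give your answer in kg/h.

Let G be the unknown flow. Total out = 1970 + G.
NaCl balance: 910.14 + 0.122·G = 0.274·(1970 + G)
(0.122 − 0.274)·G = 0.274×1970 − 910.14 = -370.36
G = -370.36 / -0.152 = 2436.6 kg/h

2437 kg/h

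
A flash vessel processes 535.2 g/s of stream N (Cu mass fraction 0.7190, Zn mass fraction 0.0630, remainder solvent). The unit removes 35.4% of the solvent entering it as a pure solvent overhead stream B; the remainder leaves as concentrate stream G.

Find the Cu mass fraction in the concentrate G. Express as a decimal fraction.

0.7791

Cu is not removed: 535.2×0.719 = 384.81 g/s of Cu enters G.
solvent entering = 535.2×0.218 = 116.67 g/s; overhead removed = 0.354×116.67 = 41.302 g/s.
Concentrate = 535.2 − 41.302 = 493.9 g/s.
Mass fraction = 384.81/493.9 = 0.7791.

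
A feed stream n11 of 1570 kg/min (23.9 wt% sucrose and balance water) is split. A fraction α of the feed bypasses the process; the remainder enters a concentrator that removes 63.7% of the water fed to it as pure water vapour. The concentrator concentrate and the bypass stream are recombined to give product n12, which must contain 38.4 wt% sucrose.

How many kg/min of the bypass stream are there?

347 kg/min

All 1570×0.239 = 375.23 kg/min of sucrose reaches n12, so n12 = 375.23/0.384 = 977.16 kg/min and vapour = 592.84 kg/min.
The evaporator receives (1−α)·1570 of feed at 0.761 water and removes 0.637 of that water:
0.637×0.761×(1−α)×1570 = 592.84
(1−α) = 592.84/761.07 = 0.7790;  α = 0.2210.
Bypass flow = 0.2210×1570 = 347.04 kg/min.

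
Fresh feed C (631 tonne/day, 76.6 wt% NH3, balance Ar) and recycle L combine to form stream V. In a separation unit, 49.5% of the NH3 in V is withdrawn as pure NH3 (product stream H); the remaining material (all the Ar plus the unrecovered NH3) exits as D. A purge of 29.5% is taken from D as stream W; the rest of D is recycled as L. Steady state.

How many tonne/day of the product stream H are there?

371.5 tonne/day

NH3 in V: m_A = 631×0.766 + (1−0.295)·(1−0.495)·m_A, so m_A = 483.35/0.6440 = 750.57 tonne/day.
Product H = 0.495×750.57 = 371.53 tonne/day.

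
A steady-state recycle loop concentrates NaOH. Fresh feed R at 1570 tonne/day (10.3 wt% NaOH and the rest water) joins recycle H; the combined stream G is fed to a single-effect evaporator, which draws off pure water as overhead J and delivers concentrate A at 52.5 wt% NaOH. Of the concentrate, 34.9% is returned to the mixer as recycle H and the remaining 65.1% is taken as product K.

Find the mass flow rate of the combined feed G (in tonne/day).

Overall NaOH balance (none leaves overhead): NaOH in fresh feed = NaOH in product, i.e. 1570×0.103 = (1−0.349)·A·0.525.
A = 161.71/(0.525×0.651) = 473.15 tonne/day.
Recycle H = 0.349×473.15 = 165.13 tonne/day.
Combined feed G = 1570 + 165.13 = 1735.1 tonne/day.

1735 tonne/day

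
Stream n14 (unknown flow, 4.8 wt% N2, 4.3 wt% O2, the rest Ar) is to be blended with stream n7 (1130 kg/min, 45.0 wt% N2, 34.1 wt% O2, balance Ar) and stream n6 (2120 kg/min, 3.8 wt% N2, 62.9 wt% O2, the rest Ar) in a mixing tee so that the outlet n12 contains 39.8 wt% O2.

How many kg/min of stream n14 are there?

1198 kg/min

Let n14 be the unknown flow. Total out = 3250 + n14.
O2 balance: 1718.8 + 0.043·n14 = 0.398·(3250 + n14)
(0.043 − 0.398)·n14 = 0.398×3250 − 1718.8 = -425.31
n14 = -425.31 / -0.355 = 1198.1 kg/min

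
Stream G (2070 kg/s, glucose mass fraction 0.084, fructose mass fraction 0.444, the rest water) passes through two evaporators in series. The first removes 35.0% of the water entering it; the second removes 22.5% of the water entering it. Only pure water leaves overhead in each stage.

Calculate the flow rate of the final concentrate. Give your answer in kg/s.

water in feed = 2070×0.472 = 977.04 kg/s.
After stage 1: water left = (1−0.350)×977.04 = 635.08; stream total = 1728 kg/s.
After stage 2: water left = (1−0.225)×635.08 = 492.18; final concentrate = 1585.1 kg/s.

1585 kg/s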